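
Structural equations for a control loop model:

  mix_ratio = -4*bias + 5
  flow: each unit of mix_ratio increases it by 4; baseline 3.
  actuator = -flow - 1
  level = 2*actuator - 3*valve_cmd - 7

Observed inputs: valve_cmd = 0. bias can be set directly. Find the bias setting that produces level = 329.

bias = 12

Substituting into the flow equation gives flow = -16*bias + 23.
actuator becomes 16*bias - 24.
Substituting into the level equation gives level = 32*bias - 55.
Solve 32*bias - 55 = 329: bias = (329 + 55) / 32 = 12.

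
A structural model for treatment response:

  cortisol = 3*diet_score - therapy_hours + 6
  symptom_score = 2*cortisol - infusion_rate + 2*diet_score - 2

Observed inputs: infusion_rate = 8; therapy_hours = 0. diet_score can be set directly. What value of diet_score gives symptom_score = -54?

diet_score = -7

Substituting into the cortisol equation gives cortisol = 3*diet_score + 6.
Substituting into the symptom_score equation gives symptom_score = 8*diet_score + 2.
Solve 8*diet_score + 2 = -54: diet_score = (-54 - 2) / 8 = -7.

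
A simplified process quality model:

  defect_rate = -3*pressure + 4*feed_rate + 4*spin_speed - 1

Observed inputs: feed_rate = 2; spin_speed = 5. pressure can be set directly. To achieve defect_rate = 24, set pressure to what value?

pressure = 1

Substituting into the defect_rate equation gives defect_rate = -3*pressure + 27.
Solve -3*pressure + 27 = 24: pressure = (24 - 27) / -3 = 1.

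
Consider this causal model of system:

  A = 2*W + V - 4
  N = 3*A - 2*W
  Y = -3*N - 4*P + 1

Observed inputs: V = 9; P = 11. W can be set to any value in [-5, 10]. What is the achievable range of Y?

Substituting into the A equation gives A = 2*W + 5.
Substituting into the N equation gives N = 4*W + 15.
This gives Y = -12*W - 88.
Linear in W, so extremes are at the endpoints: W = -5 gives Y = -28; W = 10 gives Y = -208.

-208 to -28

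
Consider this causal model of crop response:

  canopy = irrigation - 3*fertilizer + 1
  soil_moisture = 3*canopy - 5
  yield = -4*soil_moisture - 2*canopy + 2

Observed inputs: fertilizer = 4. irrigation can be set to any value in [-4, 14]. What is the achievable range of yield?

Substituting into the canopy equation gives canopy = irrigation - 11.
soil_moisture becomes 3*irrigation - 38.
Substituting into the yield equation gives yield = -14*irrigation + 176.
Linear in irrigation, so extremes are at the endpoints: irrigation = -4 gives yield = 232; irrigation = 14 gives yield = -20.

-20 to 232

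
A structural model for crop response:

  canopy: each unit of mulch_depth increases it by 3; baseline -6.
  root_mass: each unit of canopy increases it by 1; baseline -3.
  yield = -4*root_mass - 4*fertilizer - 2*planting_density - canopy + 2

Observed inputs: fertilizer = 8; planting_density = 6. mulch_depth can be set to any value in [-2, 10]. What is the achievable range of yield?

Substituting into the root_mass equation gives root_mass = 3*mulch_depth - 9.
Substituting into the yield equation gives yield = -15*mulch_depth.
Linear in mulch_depth, so extremes are at the endpoints: mulch_depth = -2 gives yield = 30; mulch_depth = 10 gives yield = -150.

-150 to 30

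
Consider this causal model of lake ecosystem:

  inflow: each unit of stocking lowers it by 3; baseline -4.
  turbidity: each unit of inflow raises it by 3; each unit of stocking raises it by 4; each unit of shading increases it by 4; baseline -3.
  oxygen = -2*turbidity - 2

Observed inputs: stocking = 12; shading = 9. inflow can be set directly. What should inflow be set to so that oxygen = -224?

Intervening on inflow fixes its value directly, overriding its dependence on stocking.
Substituting into the turbidity equation gives turbidity = 3*inflow + 81.
Substituting into the oxygen equation gives oxygen = -6*inflow - 164.
Solve -6*inflow - 164 = -224: inflow = (-224 + 164) / -6 = 10.

inflow = 10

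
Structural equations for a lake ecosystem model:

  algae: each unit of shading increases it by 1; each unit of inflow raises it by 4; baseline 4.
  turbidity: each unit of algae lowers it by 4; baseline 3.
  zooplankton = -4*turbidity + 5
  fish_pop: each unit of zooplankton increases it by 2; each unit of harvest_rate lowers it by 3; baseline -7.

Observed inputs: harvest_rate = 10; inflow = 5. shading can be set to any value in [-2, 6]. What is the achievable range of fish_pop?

Substituting into the algae equation gives algae = shading + 24.
Substituting into the turbidity equation gives turbidity = -4*shading - 93.
So zooplankton = 16*shading + 377.
This gives fish_pop = 32*shading + 717.
Linear in shading, so extremes are at the endpoints: shading = -2 gives fish_pop = 653; shading = 6 gives fish_pop = 909.

653 to 909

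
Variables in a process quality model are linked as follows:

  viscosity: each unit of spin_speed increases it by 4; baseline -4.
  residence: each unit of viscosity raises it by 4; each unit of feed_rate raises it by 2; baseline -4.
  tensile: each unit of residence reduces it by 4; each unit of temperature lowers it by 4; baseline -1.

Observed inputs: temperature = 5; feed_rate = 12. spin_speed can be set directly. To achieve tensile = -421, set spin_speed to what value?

spin_speed = 6

Substituting into the residence equation gives residence = 16*spin_speed + 4.
Substituting into the tensile equation gives tensile = -64*spin_speed - 37.
Solve -64*spin_speed - 37 = -421: spin_speed = (-421 + 37) / -64 = 6.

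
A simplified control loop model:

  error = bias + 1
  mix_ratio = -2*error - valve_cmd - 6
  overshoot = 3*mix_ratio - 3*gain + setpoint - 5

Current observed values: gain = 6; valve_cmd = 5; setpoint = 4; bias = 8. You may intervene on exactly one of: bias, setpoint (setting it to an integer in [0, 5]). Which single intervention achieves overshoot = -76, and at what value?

Intervening on bias: with other inputs at their observed values, overshoot = -6*bias - 58. Solving for -76 gives bias = 3, within [0, 5].
Intervening on setpoint: overshoot = setpoint - 110. Reaching -76 requires setpoint = 34, outside [0, 5].

set bias = 3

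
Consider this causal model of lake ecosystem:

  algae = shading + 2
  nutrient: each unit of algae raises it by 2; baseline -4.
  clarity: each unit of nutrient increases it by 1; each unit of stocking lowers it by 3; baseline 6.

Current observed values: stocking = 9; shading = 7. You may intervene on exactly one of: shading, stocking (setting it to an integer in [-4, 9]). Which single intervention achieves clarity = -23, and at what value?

set shading = -1

Intervening on shading: with other inputs at their observed values, clarity = 2*shading - 21. Solving for -23 gives shading = -1, within [-4, 9].
Intervening on stocking: clarity = -3*stocking + 20. Reaching -23 requires stocking = 43/3, not an integer.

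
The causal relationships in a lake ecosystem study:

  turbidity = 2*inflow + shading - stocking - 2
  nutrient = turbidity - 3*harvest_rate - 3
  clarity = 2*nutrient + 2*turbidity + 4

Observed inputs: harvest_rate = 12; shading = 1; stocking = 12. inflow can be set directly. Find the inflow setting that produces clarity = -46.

Substituting into the turbidity equation gives turbidity = 2*inflow - 13.
Substituting into the nutrient equation gives nutrient = 2*inflow - 52.
So clarity = 8*inflow - 126.
Solve 8*inflow - 126 = -46: inflow = (-46 + 126) / 8 = 10.

inflow = 10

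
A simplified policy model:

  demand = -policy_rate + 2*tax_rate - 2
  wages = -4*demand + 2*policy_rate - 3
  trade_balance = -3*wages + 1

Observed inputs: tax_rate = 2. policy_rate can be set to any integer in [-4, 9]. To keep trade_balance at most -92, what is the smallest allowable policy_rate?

Substituting into the demand equation gives demand = -policy_rate + 2.
Substituting into the wages equation gives wages = 6*policy_rate - 11.
Substituting into the trade_balance equation gives trade_balance = -18*policy_rate + 34.
Require -18*policy_rate + 34 ≤ -92, so policy_rate ≥ 7.
The smallest integer in [-4, 9] satisfying this is 7.

policy_rate = 7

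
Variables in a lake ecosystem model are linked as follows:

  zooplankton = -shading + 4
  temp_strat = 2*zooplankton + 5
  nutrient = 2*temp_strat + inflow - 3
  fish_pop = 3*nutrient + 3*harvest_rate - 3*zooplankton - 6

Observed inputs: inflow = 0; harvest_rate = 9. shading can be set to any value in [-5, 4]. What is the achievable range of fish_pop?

Substituting into the temp_strat equation gives temp_strat = -2*shading + 13.
Substituting into the nutrient equation gives nutrient = -4*shading + 23.
Substituting into the fish_pop equation gives fish_pop = -9*shading + 78.
Linear in shading, so extremes are at the endpoints: shading = -5 gives fish_pop = 123; shading = 4 gives fish_pop = 42.

42 to 123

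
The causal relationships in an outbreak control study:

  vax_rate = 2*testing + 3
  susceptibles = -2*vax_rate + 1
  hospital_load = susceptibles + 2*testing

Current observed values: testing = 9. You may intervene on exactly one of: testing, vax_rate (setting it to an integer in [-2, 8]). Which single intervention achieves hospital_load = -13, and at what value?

set testing = 4

Intervening on testing: with other inputs at their observed values, hospital_load = -2*testing - 5. Solving for -13 gives testing = 4, within [-2, 8].
Intervening on vax_rate: hospital_load = -2*vax_rate + 19. Reaching -13 requires vax_rate = 16, outside [-2, 8].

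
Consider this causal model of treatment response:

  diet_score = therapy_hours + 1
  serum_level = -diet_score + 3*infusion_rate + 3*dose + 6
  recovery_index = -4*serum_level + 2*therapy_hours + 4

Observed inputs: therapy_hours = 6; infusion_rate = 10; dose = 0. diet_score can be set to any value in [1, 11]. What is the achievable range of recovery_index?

Intervening on diet_score fixes its value directly, overriding its dependence on therapy_hours.
Substituting into the serum_level equation gives serum_level = -diet_score + 36.
So recovery_index = 4*diet_score - 128.
Linear in diet_score, so extremes are at the endpoints: diet_score = 1 gives recovery_index = -124; diet_score = 11 gives recovery_index = -84.

-124 to -84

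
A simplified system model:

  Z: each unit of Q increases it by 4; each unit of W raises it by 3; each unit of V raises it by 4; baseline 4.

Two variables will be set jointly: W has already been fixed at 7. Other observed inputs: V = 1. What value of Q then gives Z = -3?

With W held at 7:
Substituting into the Z equation gives Z = 4*Q + 29.
Solve 4*Q + 29 = -3: Q = (-3 - 29) / 4 = -8.

Q = -8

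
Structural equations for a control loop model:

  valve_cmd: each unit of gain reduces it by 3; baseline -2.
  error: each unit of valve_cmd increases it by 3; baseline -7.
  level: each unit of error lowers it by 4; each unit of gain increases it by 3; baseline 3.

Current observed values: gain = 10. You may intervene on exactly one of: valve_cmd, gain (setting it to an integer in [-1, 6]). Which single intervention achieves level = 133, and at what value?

set gain = 2

Intervening on valve_cmd: level = -12*valve_cmd + 61. Reaching 133 requires valve_cmd = -6, outside [-1, 6].
Intervening on gain: with other inputs at their observed values, level = 39*gain + 55. Solving for 133 gives gain = 2, within [-1, 6].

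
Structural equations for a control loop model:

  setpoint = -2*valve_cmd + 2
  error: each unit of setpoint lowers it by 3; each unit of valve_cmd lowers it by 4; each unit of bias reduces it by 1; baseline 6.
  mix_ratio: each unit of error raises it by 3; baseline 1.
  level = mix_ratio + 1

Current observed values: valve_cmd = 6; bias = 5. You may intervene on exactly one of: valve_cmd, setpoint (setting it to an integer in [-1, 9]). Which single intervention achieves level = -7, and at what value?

Intervening on valve_cmd: with other inputs at their observed values, level = 6*valve_cmd - 13. Solving for -7 gives valve_cmd = 1, within [-1, 9].
Intervening on setpoint: level = -9*setpoint - 67. Reaching -7 requires setpoint = -20/3, not an integer.

set valve_cmd = 1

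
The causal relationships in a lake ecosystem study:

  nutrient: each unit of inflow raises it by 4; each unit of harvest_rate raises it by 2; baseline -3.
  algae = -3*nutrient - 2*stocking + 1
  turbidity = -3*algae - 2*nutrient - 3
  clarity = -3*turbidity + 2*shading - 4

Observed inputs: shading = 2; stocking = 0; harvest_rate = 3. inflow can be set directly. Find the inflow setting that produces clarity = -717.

Substituting into the nutrient equation gives nutrient = 4*inflow + 3.
Substituting into the algae equation gives algae = -12*inflow - 8.
turbidity becomes 28*inflow + 15.
Substituting into the clarity equation gives clarity = -84*inflow - 45.
Solve -84*inflow - 45 = -717: inflow = (-717 + 45) / -84 = 8.

inflow = 8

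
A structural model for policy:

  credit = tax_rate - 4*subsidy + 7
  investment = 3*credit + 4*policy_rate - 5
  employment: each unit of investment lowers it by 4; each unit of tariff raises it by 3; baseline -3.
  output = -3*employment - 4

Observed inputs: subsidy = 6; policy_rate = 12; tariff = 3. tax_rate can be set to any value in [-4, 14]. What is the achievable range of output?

-262 to 386

Substituting into the credit equation gives credit = tax_rate - 17.
Substituting into the investment equation gives investment = 3*tax_rate - 8.
Substituting into the employment equation gives employment = -12*tax_rate + 38.
So output = 36*tax_rate - 118.
Linear in tax_rate, so extremes are at the endpoints: tax_rate = -4 gives output = -262; tax_rate = 14 gives output = 386.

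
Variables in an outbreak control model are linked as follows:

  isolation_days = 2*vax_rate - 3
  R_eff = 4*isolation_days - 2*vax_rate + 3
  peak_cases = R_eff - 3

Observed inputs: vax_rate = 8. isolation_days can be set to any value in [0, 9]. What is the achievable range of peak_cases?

Intervening on isolation_days fixes its value directly, overriding its dependence on vax_rate.
Substituting into the R_eff equation gives R_eff = 4*isolation_days - 13.
Substituting into the peak_cases equation gives peak_cases = 4*isolation_days - 16.
Linear in isolation_days, so extremes are at the endpoints: isolation_days = 0 gives peak_cases = -16; isolation_days = 9 gives peak_cases = 20.

-16 to 20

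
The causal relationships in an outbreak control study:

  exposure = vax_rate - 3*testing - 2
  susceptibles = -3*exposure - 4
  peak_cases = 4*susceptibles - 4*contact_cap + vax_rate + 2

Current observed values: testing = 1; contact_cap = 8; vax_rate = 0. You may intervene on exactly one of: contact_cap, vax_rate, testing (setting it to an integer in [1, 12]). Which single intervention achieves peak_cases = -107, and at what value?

Intervening on contact_cap: peak_cases = -4*contact_cap + 46. Reaching -107 requires contact_cap = 153/4, not an integer.
Intervening on vax_rate: with other inputs at their observed values, peak_cases = -11*vax_rate + 14. Solving for -107 gives vax_rate = 11, within [1, 12].
Intervening on testing: peak_cases = 36*testing - 22. Reaching -107 requires testing = -85/36, not an integer.

set vax_rate = 11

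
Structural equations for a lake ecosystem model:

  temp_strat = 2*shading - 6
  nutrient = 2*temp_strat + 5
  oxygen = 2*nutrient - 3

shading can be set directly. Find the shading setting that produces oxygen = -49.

shading = -4

Substituting into the nutrient equation gives nutrient = 4*shading - 7.
This gives oxygen = 8*shading - 17.
Solve 8*shading - 17 = -49: shading = (-49 + 17) / 8 = -4.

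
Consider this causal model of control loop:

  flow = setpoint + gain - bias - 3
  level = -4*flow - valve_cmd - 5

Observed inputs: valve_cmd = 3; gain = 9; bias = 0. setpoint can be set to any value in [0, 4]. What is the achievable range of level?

Substituting into the flow equation gives flow = setpoint + 6.
Substituting into the level equation gives level = -4*setpoint - 32.
Linear in setpoint, so extremes are at the endpoints: setpoint = 0 gives level = -32; setpoint = 4 gives level = -48.

-48 to -32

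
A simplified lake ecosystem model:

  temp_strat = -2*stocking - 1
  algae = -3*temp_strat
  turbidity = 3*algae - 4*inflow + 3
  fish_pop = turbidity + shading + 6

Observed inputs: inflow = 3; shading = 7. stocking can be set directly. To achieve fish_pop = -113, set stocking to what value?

Substituting into the algae equation gives algae = 6*stocking + 3.
turbidity becomes 18*stocking.
Substituting into the fish_pop equation gives fish_pop = 18*stocking + 13.
Solve 18*stocking + 13 = -113: stocking = (-113 - 13) / 18 = -7.

stocking = -7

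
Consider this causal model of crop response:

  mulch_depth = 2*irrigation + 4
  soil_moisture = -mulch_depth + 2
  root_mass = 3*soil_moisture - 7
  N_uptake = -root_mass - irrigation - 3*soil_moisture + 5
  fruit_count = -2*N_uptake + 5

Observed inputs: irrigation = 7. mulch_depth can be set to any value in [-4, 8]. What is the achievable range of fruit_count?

Intervening on mulch_depth fixes its value directly, overriding its dependence on irrigation.
Substituting into the root_mass equation gives root_mass = -3*mulch_depth - 1.
So N_uptake = 6*mulch_depth - 7.
Substituting into the fruit_count equation gives fruit_count = -12*mulch_depth + 19.
Linear in mulch_depth, so extremes are at the endpoints: mulch_depth = -4 gives fruit_count = 67; mulch_depth = 8 gives fruit_count = -77.

-77 to 67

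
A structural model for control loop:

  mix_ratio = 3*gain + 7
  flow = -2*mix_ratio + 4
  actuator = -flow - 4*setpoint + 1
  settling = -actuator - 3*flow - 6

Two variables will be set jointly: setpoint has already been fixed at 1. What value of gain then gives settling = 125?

With setpoint held at 1:
Substituting into the flow equation gives flow = -6*gain - 10.
Substituting into the actuator equation gives actuator = 6*gain + 7.
Substituting into the settling equation gives settling = 12*gain + 17.
Solve 12*gain + 17 = 125: gain = (125 - 17) / 12 = 9.

gain = 9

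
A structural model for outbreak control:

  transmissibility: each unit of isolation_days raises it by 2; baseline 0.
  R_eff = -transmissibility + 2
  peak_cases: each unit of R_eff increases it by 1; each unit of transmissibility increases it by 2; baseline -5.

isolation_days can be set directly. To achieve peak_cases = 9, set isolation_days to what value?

Substituting into the R_eff equation gives R_eff = -2*isolation_days + 2.
This gives peak_cases = 2*isolation_days - 3.
Solve 2*isolation_days - 3 = 9: isolation_days = (9 + 3) / 2 = 6.

isolation_days = 6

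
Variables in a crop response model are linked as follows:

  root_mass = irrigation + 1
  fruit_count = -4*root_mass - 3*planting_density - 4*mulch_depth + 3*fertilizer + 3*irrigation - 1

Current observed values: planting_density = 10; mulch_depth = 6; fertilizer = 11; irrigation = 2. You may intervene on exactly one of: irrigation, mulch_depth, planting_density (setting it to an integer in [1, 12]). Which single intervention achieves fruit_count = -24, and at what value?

set mulch_depth = 5

Intervening on irrigation: fruit_count = -irrigation - 26. Reaching -24 requires irrigation = -2, outside [1, 12].
Intervening on mulch_depth: with other inputs at their observed values, fruit_count = -4*mulch_depth - 4. Solving for -24 gives mulch_depth = 5, within [1, 12].
Intervening on planting_density: fruit_count = -3*planting_density + 2. Reaching -24 requires planting_density = 26/3, not an integer.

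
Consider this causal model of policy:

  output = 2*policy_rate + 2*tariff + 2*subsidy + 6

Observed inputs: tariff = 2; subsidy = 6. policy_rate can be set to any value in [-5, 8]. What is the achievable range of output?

12 to 38

Substituting into the output equation gives output = 2*policy_rate + 22.
Linear in policy_rate, so extremes are at the endpoints: policy_rate = -5 gives output = 12; policy_rate = 8 gives output = 38.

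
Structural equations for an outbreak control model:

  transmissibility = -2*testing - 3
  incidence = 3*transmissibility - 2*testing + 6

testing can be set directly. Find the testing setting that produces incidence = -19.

Substituting into the incidence equation gives incidence = -8*testing - 3.
Solve -8*testing - 3 = -19: testing = (-19 + 3) / -8 = 2.

testing = 2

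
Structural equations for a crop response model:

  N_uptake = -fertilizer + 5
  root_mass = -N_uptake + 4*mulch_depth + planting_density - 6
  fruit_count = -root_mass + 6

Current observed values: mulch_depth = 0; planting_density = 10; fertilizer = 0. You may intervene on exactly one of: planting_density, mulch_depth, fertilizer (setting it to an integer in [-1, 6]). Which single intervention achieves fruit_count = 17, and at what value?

set planting_density = 0

Intervening on planting_density: with other inputs at their observed values, fruit_count = -planting_density + 17. Solving for 17 gives planting_density = 0, within [-1, 6].
Intervening on mulch_depth: fruit_count = -4*mulch_depth + 7. Reaching 17 requires mulch_depth = -5/2, not an integer.
Intervening on fertilizer: fruit_count = -fertilizer + 7. Reaching 17 requires fertilizer = -10, outside [-1, 6].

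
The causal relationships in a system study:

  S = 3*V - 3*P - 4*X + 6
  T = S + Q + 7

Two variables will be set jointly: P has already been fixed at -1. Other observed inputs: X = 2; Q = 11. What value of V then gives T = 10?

With P held at -1:
Substituting into the S equation gives S = 3*V + 1.
Substituting into the T equation gives T = 3*V + 19.
Solve 3*V + 19 = 10: V = (10 - 19) / 3 = -3.

V = -3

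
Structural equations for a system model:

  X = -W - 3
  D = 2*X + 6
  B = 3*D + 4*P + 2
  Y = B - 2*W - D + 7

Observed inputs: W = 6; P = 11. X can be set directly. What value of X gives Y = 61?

Intervening on X fixes its value directly, overriding its dependence on W.
Substituting into the B equation gives B = 6*X + 64.
So Y = 4*X + 53.
Solve 4*X + 53 = 61: X = (61 - 53) / 4 = 2.

X = 2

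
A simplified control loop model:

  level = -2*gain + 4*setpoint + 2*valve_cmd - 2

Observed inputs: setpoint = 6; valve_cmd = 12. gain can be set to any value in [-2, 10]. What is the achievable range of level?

26 to 50

Substituting into the level equation gives level = -2*gain + 46.
Linear in gain, so extremes are at the endpoints: gain = -2 gives level = 50; gain = 10 gives level = 26.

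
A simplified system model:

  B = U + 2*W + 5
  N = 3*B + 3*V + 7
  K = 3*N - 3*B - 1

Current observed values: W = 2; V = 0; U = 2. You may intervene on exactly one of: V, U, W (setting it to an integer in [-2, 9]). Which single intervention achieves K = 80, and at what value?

set U = 1

Intervening on V: K = 9*V + 86. Reaching 80 requires V = -2/3, not an integer.
Intervening on U: with other inputs at their observed values, K = 6*U + 74. Solving for 80 gives U = 1, within [-2, 9].
Intervening on W: K = 12*W + 62. Reaching 80 requires W = 3/2, not an integer.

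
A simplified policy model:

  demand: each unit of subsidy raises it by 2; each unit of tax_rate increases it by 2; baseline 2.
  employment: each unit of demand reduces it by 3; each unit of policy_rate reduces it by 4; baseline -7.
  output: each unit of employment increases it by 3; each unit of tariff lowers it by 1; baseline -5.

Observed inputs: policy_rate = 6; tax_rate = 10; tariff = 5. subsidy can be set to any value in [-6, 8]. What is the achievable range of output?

Substituting into the demand equation gives demand = 2*subsidy + 22.
Substituting into the employment equation gives employment = -6*subsidy - 97.
Substituting into the output equation gives output = -18*subsidy - 301.
Linear in subsidy, so extremes are at the endpoints: subsidy = -6 gives output = -193; subsidy = 8 gives output = -445.

-445 to -193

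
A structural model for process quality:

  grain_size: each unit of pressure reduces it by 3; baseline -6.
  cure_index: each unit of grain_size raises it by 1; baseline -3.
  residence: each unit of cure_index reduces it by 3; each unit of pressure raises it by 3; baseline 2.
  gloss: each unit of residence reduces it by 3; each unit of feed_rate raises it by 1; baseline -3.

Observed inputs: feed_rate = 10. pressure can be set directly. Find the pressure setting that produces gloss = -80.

Substituting into the cure_index equation gives cure_index = -3*pressure - 9.
Substituting into the residence equation gives residence = 12*pressure + 29.
gloss becomes -36*pressure - 80.
Solve -36*pressure - 80 = -80: pressure = (-80 + 80) / -36 = 0.

pressure = 0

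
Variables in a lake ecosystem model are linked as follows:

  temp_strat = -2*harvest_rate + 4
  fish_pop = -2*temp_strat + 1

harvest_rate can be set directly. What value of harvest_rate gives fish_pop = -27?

harvest_rate = -5

Substituting into the fish_pop equation gives fish_pop = 4*harvest_rate - 7.
Solve 4*harvest_rate - 7 = -27: harvest_rate = (-27 + 7) / 4 = -5.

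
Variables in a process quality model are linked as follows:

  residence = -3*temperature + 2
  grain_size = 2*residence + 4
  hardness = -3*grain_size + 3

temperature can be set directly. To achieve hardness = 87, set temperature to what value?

temperature = 6

Substituting into the grain_size equation gives grain_size = -6*temperature + 8.
This gives hardness = 18*temperature - 21.
Solve 18*temperature - 21 = 87: temperature = (87 + 21) / 18 = 6.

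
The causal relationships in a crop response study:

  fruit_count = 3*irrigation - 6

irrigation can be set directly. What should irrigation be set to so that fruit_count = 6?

irrigation = 4

Solve 3*irrigation - 6 = 6: irrigation = (6 + 6) / 3 = 4.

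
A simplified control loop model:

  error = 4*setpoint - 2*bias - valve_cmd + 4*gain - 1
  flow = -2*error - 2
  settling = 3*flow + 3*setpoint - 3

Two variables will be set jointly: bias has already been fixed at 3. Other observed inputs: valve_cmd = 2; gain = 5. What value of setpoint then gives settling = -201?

With bias held at 3:
Substituting into the error equation gives error = 4*setpoint + 11.
flow becomes -8*setpoint - 24.
settling becomes -21*setpoint - 75.
Solve -21*setpoint - 75 = -201: setpoint = (-201 + 75) / -21 = 6.

setpoint = 6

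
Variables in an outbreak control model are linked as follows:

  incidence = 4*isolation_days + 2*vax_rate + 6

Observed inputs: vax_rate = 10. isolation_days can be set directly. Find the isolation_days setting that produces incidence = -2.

isolation_days = -7

Substituting into the incidence equation gives incidence = 4*isolation_days + 26.
Solve 4*isolation_days + 26 = -2: isolation_days = (-2 - 26) / 4 = -7.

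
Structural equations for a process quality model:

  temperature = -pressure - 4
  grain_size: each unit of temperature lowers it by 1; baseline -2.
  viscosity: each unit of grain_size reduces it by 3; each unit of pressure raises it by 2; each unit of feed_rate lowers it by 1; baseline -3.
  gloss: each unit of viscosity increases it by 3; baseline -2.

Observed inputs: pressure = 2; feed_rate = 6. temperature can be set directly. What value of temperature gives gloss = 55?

Intervening on temperature fixes its value directly, overriding its dependence on pressure.
Substituting into the viscosity equation gives viscosity = 3*temperature + 1.
gloss becomes 9*temperature + 1.
Solve 9*temperature + 1 = 55: temperature = (55 - 1) / 9 = 6.

temperature = 6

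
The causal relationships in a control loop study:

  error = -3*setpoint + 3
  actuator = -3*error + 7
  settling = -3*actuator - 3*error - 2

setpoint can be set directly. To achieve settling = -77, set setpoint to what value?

Substituting into the actuator equation gives actuator = 9*setpoint - 2.
So settling = -18*setpoint - 5.
Solve -18*setpoint - 5 = -77: setpoint = (-77 + 5) / -18 = 4.

setpoint = 4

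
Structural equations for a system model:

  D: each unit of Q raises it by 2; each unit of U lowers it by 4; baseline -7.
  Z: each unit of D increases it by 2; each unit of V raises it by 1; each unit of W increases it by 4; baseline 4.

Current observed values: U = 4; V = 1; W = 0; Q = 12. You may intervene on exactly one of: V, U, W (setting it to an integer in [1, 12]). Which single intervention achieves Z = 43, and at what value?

set W = 9

Intervening on V: Z = V + 6. Reaching 43 requires V = 37, outside [1, 12].
Intervening on U: Z = -8*U + 39. Reaching 43 requires U = -1/2, not an integer.
Intervening on W: with other inputs at their observed values, Z = 4*W + 7. Solving for 43 gives W = 9, within [1, 12].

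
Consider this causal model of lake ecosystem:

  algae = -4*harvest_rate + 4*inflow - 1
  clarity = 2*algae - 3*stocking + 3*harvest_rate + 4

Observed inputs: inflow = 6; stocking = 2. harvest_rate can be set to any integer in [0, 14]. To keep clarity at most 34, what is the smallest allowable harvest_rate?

Substituting into the algae equation gives algae = -4*harvest_rate + 23.
This gives clarity = -5*harvest_rate + 44.
Require -5*harvest_rate + 44 ≤ 34, so harvest_rate ≥ 2.
The smallest integer in [0, 14] satisfying this is 2.

harvest_rate = 2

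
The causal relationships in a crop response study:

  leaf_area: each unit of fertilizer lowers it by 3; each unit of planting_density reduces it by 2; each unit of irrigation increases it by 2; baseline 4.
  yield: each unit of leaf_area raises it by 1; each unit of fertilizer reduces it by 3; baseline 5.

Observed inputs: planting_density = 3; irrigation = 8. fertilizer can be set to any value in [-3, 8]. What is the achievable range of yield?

Substituting into the leaf_area equation gives leaf_area = -3*fertilizer + 14.
Substituting into the yield equation gives yield = -6*fertilizer + 19.
Linear in fertilizer, so extremes are at the endpoints: fertilizer = -3 gives yield = 37; fertilizer = 8 gives yield = -29.

-29 to 37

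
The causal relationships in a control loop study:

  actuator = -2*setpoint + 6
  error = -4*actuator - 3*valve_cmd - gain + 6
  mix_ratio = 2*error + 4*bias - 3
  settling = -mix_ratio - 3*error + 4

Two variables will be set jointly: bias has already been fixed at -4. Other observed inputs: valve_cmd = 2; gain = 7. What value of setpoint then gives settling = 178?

setpoint = 0

With bias held at -4:
Substituting into the error equation gives error = 8*setpoint - 31.
So mix_ratio = 16*setpoint - 81.
This gives settling = -40*setpoint + 178.
Solve -40*setpoint + 178 = 178: setpoint = (178 - 178) / -40 = 0.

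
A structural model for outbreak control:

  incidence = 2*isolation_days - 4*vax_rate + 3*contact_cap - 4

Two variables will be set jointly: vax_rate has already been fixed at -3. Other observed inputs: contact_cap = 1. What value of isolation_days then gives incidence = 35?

With vax_rate held at -3:
Substituting into the incidence equation gives incidence = 2*isolation_days + 11.
Solve 2*isolation_days + 11 = 35: isolation_days = (35 - 11) / 2 = 12.

isolation_days = 12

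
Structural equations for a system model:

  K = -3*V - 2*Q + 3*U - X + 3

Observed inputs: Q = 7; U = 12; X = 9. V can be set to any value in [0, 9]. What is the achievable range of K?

Substituting into the K equation gives K = -3*V + 16.
Linear in V, so extremes are at the endpoints: V = 0 gives K = 16; V = 9 gives K = -11.

-11 to 16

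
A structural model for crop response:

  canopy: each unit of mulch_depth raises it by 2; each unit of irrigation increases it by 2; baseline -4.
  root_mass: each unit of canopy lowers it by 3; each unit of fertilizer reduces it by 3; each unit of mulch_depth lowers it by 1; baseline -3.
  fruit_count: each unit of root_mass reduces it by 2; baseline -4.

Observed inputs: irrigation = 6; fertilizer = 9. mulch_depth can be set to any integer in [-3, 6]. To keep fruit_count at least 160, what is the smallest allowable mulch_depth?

Substituting into the canopy equation gives canopy = 2*mulch_depth + 8.
Substituting into the root_mass equation gives root_mass = -7*mulch_depth - 54.
Substituting into the fruit_count equation gives fruit_count = 14*mulch_depth + 104.
Require 14*mulch_depth + 104 ≥ 160, so mulch_depth ≥ 4.
The smallest integer in [-3, 6] satisfying this is 4.

mulch_depth = 4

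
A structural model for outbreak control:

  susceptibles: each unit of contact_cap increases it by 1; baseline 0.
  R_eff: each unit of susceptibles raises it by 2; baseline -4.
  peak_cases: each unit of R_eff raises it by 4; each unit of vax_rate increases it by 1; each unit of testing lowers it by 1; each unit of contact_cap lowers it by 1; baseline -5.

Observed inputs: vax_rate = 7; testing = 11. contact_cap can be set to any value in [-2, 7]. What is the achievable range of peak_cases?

Substituting into the R_eff equation gives R_eff = 2*contact_cap - 4.
peak_cases becomes 7*contact_cap - 25.
Linear in contact_cap, so extremes are at the endpoints: contact_cap = -2 gives peak_cases = -39; contact_cap = 7 gives peak_cases = 24.

-39 to 24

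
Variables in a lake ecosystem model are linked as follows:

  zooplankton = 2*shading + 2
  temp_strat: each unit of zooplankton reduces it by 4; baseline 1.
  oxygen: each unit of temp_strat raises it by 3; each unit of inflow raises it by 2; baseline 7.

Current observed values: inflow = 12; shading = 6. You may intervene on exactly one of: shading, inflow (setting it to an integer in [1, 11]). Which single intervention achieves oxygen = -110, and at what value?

Intervening on shading: with other inputs at their observed values, oxygen = -24*shading + 10. Solving for -110 gives shading = 5, within [1, 11].
Intervening on inflow: oxygen = 2*inflow - 158. Reaching -110 requires inflow = 24, outside [1, 11].

set shading = 5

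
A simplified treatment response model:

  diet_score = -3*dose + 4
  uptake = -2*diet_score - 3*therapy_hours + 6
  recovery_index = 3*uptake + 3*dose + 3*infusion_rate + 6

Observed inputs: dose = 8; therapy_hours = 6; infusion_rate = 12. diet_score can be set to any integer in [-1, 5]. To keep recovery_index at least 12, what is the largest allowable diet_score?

Intervening on diet_score fixes its value directly, overriding its dependence on dose.
Substituting into the uptake equation gives uptake = -2*diet_score - 12.
Substituting into the recovery_index equation gives recovery_index = -6*diet_score + 30.
Require -6*diet_score + 30 ≥ 12, so diet_score ≤ 3.
The largest integer in [-1, 5] satisfying this is 3.

diet_score = 3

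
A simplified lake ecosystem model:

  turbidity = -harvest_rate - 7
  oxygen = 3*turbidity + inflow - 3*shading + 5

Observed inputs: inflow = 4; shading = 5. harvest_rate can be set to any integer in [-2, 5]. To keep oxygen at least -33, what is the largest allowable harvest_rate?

harvest_rate = 2

Substituting into the oxygen equation gives oxygen = -3*harvest_rate - 27.
Require -3*harvest_rate - 27 ≥ -33, so harvest_rate ≤ 2.
The largest integer in [-2, 5] satisfying this is 2.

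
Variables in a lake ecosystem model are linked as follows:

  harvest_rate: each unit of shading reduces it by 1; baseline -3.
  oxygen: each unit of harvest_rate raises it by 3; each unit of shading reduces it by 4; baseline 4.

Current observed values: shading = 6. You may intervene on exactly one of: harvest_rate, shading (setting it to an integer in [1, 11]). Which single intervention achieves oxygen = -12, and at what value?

set shading = 1

Intervening on harvest_rate: oxygen = 3*harvest_rate - 20. Reaching -12 requires harvest_rate = 8/3, not an integer.
Intervening on shading: with other inputs at their observed values, oxygen = -7*shading - 5. Solving for -12 gives shading = 1, within [1, 11].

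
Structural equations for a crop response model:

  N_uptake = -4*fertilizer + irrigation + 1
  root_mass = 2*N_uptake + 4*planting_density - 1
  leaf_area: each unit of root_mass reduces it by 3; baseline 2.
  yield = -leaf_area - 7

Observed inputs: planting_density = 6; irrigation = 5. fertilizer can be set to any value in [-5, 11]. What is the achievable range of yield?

Substituting into the N_uptake equation gives N_uptake = -4*fertilizer + 6.
root_mass becomes -8*fertilizer + 35.
Substituting into the leaf_area equation gives leaf_area = 24*fertilizer - 103.
Substituting into the yield equation gives yield = -24*fertilizer + 96.
Linear in fertilizer, so extremes are at the endpoints: fertilizer = -5 gives yield = 216; fertilizer = 11 gives yield = -168.

-168 to 216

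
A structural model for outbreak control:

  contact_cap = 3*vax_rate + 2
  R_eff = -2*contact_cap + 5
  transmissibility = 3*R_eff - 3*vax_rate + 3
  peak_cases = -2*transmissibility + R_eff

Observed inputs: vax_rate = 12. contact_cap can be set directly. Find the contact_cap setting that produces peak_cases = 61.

contact_cap = 2

Intervening on contact_cap fixes its value directly, overriding its dependence on vax_rate.
Substituting into the transmissibility equation gives transmissibility = -6*contact_cap - 18.
Substituting into the peak_cases equation gives peak_cases = 10*contact_cap + 41.
Solve 10*contact_cap + 41 = 61: contact_cap = (61 - 41) / 10 = 2.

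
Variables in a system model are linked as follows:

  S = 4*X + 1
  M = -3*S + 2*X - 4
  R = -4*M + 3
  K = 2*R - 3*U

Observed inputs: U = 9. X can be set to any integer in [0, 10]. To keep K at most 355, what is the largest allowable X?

X = 4

Substituting into the M equation gives M = -10*X - 7.
So R = 40*X + 31.
Substituting into the K equation gives K = 80*X + 35.
Require 80*X + 35 ≤ 355, so X ≤ 4.
The largest integer in [0, 10] satisfying this is 4.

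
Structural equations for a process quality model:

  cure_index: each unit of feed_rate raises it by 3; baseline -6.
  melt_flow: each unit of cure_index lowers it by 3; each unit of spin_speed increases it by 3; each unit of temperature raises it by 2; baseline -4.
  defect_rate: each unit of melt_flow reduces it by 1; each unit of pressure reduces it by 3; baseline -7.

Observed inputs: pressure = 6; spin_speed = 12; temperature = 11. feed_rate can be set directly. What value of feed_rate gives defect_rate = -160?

Substituting into the melt_flow equation gives melt_flow = -9*feed_rate + 72.
Substituting into the defect_rate equation gives defect_rate = 9*feed_rate - 97.
Solve 9*feed_rate - 97 = -160: feed_rate = (-160 + 97) / 9 = -7.

feed_rate = -7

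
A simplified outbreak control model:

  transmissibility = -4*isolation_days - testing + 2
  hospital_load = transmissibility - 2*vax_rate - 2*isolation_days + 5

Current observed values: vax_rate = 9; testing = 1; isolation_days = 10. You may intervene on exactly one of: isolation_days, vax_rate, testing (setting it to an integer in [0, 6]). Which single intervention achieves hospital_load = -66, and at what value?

Intervening on isolation_days: hospital_load = -6*isolation_days - 12. Reaching -66 requires isolation_days = 9, outside [0, 6].
Intervening on vax_rate: with other inputs at their observed values, hospital_load = -2*vax_rate - 54. Solving for -66 gives vax_rate = 6, within [0, 6].
Intervening on testing: hospital_load = -testing - 71. Reaching -66 requires testing = -5, outside [0, 6].

set vax_rate = 6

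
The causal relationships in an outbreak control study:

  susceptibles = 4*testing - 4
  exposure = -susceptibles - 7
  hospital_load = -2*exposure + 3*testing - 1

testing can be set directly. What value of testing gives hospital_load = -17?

testing = -2

Substituting into the exposure equation gives exposure = -4*testing - 3.
hospital_load becomes 11*testing + 5.
Solve 11*testing + 5 = -17: testing = (-17 - 5) / 11 = -2.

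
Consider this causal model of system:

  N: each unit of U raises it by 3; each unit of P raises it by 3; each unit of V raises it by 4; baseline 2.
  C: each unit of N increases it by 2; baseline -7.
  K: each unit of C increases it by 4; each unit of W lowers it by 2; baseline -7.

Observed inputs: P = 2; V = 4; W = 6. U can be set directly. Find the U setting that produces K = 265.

U = 5

Substituting into the N equation gives N = 3*U + 24.
Substituting into the C equation gives C = 6*U + 41.
Substituting into the K equation gives K = 24*U + 145.
Solve 24*U + 145 = 265: U = (265 - 145) / 24 = 5.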